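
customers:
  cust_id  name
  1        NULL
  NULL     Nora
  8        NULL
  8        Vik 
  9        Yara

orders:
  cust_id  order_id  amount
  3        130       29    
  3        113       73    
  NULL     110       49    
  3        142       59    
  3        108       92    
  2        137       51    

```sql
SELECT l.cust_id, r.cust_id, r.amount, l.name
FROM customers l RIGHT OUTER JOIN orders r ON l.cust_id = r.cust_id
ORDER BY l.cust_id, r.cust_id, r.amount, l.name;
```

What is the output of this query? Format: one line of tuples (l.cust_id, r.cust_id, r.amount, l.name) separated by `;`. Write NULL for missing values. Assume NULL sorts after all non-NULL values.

(NULL, 2, 51, NULL); (NULL, 3, 29, NULL); (NULL, 3, 59, NULL); (NULL, 3, 73, NULL); (NULL, 3, 92, NULL); (NULL, NULL, 49, NULL)

RIGHT JOIN keeps every row from `orders`; unmatched rows get NULL for `customers`'s columns.
Matching on l.cust_id = r.cust_id. A NULL in a compared column never satisfies the condition.
Matched pairs: 0; unmatched r rows kept: 6.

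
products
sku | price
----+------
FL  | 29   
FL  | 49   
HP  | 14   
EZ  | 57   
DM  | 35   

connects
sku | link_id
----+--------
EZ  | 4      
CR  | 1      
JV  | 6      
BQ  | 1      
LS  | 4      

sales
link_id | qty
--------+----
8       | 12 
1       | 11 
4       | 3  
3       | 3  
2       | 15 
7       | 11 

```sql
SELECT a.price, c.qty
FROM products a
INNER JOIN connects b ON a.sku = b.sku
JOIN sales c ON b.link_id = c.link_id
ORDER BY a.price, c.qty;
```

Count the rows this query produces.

Evaluate left to right. First `products a INNER JOIN connects b` on sku: 1 row(s).
Then INNER JOIN `sales c` on link_id: keep only rows whose b.link_id appears in c.
Result: 1 row(s).

1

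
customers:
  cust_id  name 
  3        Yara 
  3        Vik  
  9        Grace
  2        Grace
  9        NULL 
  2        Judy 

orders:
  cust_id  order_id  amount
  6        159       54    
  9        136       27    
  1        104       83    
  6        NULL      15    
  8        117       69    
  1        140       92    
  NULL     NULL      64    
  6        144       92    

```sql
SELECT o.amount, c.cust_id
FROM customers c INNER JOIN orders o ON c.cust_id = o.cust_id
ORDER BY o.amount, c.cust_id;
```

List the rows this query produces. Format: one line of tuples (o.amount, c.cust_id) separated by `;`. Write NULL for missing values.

INNER JOIN keeps only pairs where the ON condition holds.
Matching on c.cust_id = o.cust_id. A NULL in a compared column never satisfies the condition.
Matched pairs: 2.

(27, 9); (27, 9)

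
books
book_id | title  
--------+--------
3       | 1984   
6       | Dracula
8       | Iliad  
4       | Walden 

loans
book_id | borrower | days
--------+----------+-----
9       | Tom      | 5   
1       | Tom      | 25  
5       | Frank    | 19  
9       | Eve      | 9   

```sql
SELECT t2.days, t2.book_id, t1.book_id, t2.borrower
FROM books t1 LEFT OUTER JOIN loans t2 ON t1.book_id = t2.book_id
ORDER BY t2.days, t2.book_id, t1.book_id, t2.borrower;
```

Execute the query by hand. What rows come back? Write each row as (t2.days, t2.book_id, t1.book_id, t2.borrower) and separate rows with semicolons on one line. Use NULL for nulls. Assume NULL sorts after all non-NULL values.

LEFT JOIN keeps every row from `books`; unmatched rows get NULL for `loans`'s columns.
Matching on t1.book_id = t2.book_id.
Matched pairs: 0; unmatched t1 rows kept: 4.

(NULL, NULL, 3, NULL); (NULL, NULL, 4, NULL); (NULL, NULL, 6, NULL); (NULL, NULL, 8, NULL)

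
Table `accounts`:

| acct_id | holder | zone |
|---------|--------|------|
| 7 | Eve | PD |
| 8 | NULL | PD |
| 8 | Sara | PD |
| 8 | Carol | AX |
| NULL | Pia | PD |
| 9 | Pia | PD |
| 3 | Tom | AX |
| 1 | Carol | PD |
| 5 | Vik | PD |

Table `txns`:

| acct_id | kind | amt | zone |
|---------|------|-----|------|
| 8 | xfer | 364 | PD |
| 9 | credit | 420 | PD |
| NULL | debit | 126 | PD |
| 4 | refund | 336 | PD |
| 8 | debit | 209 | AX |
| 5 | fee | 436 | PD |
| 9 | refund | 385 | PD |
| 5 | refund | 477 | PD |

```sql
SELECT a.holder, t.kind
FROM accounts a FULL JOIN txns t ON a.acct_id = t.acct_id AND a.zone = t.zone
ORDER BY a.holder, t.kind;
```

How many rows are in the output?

13

FULL OUTER JOIN keeps every row from both sides; unmatched rows get NULL for the other side's columns.
Matching on a.acct_id = t.acct_id AND a.zone = t.zone. A NULL in a compared column never satisfies the condition.
- a row (acct_id=7, zone=PD): no match → kept, t columns NULL.
- a row (acct_id=8, zone=PD): matches 1 t row(s) → 1 output row(s).
- a row (acct_id=8, zone=PD): matches 1 t row(s) → 1 output row(s).
- a row (acct_id=8, zone=AX): matches 1 t row(s) → 1 output row(s).
- a row (acct_id=NULL, zone=PD): no match → kept, t columns NULL.
- a row (acct_id=9, zone=PD): matches 2 t row(s) → 2 output row(s).
- a row (acct_id=3, zone=AX): no match → kept, t columns NULL.
- a row (acct_id=1, zone=PD): no match → kept, t columns NULL.
- a row (acct_id=5, zone=PD): matches 2 t row(s) → 2 output row(s).
- plus 2 unmatched t row(s), each kept with NULL a columns.
Total: 7 matched + 6 padded = 13 rows.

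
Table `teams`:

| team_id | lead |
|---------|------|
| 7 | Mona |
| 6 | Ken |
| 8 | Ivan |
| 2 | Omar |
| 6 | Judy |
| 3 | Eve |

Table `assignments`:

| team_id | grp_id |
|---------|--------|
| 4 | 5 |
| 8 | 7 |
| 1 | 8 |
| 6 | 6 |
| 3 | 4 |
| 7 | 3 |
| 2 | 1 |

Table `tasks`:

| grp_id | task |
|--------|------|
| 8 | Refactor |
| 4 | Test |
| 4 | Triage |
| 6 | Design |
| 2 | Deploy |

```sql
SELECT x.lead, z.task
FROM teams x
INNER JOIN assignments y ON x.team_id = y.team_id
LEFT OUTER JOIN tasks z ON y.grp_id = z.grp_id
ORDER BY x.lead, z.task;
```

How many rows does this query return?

Joins associate left-to-right: teams INNER JOIN assignments on team_id gives 6 intermediate row(s).
Then LEFT JOIN `tasks z` on grp_id: each of those 6 rows is kept; rows whose y.grp_id has no match in z get NULL for z's columns.
Result: 7 row(s).

7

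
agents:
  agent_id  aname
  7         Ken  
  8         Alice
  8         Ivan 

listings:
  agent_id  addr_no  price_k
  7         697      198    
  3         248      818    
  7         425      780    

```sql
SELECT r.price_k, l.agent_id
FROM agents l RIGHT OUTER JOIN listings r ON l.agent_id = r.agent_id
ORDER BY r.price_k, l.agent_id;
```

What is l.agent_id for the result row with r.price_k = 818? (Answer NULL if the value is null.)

RIGHT JOIN keeps every row from `listings`; unmatched rows get NULL for `agents`'s columns.
Matching on l.agent_id = r.agent_id.
Matched pairs: 2; unmatched r rows kept: 1.

NULL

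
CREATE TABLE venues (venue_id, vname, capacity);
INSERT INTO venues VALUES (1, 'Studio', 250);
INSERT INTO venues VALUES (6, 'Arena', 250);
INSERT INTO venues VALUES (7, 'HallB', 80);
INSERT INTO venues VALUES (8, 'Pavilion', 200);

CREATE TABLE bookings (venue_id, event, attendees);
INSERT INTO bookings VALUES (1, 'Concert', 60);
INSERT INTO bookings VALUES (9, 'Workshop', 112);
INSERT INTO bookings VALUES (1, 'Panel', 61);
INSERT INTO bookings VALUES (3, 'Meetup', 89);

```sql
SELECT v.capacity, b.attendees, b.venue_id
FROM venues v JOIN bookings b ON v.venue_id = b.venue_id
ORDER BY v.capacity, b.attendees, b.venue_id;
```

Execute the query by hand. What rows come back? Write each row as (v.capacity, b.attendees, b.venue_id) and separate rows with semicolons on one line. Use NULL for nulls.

INNER JOIN keeps only pairs where the ON condition holds.
Matching on v.venue_id = b.venue_id.
- v row (venue_id=1): matches 2 b row(s) → 2 output row(s).
- v row (venue_id=6): no match → dropped.
- v row (venue_id=7): no match → dropped.
- v row (venue_id=8): no match → dropped.
After projecting and ordering:
v.capacity | b.attendees | b.venue_id
250 | 60 | 1
250 | 61 | 1

(250, 60, 1); (250, 61, 1)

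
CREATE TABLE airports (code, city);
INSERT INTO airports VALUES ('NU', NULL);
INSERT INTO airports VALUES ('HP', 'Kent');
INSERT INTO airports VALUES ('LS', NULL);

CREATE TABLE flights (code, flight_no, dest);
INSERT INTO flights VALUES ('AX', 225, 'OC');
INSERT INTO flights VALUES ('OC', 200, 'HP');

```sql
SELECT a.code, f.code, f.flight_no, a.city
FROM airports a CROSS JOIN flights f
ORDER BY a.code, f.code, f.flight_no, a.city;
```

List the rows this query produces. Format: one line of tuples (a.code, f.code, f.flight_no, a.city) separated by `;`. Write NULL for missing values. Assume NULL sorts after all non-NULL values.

CROSS JOIN pairs every row of `airports` with every row of `flights`: 3 × 2 = 6 rows.
After projecting and ordering:
a.code | f.code | f.flight_no | a.city
HP | AX | 225 | Kent
HP | OC | 200 | Kent
LS | AX | 225 | NULL
LS | OC | 200 | NULL
NU | AX | 225 | NULL
NU | OC | 200 | NULL

(HP, AX, 225, Kent); (HP, OC, 200, Kent); (LS, AX, 225, NULL); (LS, OC, 200, NULL); (NU, AX, 225, NULL); (NU, OC, 200, NULL)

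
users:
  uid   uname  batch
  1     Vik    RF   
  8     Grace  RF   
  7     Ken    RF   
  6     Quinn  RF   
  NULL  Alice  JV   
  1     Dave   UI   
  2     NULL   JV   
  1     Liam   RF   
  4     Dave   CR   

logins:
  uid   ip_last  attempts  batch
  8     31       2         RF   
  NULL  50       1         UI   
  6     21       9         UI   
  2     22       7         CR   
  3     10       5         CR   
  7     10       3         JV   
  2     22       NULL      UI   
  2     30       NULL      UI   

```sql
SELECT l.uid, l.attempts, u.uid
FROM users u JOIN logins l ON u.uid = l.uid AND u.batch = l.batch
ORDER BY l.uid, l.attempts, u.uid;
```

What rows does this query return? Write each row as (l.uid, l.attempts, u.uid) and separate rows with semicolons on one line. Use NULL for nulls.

(8, 2, 8)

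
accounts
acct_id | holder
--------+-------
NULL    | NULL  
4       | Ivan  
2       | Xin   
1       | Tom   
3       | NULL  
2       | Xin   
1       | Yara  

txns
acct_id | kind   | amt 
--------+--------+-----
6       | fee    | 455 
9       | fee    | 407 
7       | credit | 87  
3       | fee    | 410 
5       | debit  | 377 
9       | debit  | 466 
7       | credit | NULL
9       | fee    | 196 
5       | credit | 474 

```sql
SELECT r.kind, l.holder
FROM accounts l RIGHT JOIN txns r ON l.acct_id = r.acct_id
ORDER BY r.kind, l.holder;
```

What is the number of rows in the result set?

9

RIGHT JOIN keeps every row from `txns`; unmatched rows get NULL for `accounts`'s columns.
Matching on l.acct_id = r.acct_id. A NULL in a compared column never satisfies the condition.
- l (acct_id=NULL) has no partner in r.
- l (acct_id=4) has no partner in r.
- l (acct_id=2) has no partner in r.
- l (acct_id=1) has no partner in r.
- l (acct_id=3) pairs with 1 row(s) of r.
- l (acct_id=2) has no partner in r.
- l (acct_id=1) has no partner in r.
- 8 row(s) from r found no l partner → padded with NULL.
Total: 1 matched + 8 padded = 9 rows.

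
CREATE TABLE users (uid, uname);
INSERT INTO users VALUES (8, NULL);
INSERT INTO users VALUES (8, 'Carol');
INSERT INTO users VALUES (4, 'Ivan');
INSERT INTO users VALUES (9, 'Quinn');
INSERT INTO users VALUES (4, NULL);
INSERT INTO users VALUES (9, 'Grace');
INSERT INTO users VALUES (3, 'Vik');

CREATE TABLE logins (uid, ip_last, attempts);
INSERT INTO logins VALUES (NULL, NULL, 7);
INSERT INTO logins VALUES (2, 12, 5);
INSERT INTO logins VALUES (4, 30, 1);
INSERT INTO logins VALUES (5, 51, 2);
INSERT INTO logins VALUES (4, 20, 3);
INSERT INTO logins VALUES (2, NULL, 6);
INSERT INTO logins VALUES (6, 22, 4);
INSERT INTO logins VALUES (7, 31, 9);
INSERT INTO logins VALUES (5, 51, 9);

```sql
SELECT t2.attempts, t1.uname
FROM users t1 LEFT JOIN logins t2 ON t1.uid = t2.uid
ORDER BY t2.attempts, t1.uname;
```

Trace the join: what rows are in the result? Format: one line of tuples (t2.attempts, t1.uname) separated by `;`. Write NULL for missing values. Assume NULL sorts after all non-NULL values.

(1, Ivan); (1, NULL); (3, Ivan); (3, NULL); (NULL, Carol); (NULL, Grace); (NULL, Quinn); (NULL, Vik); (NULL, NULL)

LEFT JOIN keeps every row from `users`; unmatched rows get NULL for `logins`'s columns.
Matching on t1.uid = t2.uid. A NULL in a compared column never satisfies the condition.
Matched pairs: 4; unmatched t1 rows kept: 5.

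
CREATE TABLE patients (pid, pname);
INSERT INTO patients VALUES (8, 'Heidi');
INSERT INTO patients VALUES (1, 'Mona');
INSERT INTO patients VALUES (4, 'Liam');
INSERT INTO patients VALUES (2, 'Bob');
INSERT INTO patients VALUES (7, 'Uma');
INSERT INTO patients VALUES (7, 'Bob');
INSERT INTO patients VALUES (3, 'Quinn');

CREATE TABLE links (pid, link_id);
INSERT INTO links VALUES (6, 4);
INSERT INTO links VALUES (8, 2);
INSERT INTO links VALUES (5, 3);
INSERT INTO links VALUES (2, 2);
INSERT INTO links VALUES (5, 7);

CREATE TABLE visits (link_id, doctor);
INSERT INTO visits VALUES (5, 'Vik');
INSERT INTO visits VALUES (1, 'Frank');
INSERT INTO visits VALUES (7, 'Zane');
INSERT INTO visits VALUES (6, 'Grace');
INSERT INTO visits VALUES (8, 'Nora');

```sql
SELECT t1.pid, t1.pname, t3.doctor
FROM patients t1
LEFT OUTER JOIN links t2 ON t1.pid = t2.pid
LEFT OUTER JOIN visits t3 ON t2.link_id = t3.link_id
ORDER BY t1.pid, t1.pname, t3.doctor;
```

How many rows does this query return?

Step 1 — t1 LEFT JOIN t2 on pid → 7 row(s).
Then LEFT JOIN `visits t3` on link_id: each of those 7 rows is kept; rows whose t2.link_id has no match in t3 get NULL for t3's columns.
Result: 7 row(s).

7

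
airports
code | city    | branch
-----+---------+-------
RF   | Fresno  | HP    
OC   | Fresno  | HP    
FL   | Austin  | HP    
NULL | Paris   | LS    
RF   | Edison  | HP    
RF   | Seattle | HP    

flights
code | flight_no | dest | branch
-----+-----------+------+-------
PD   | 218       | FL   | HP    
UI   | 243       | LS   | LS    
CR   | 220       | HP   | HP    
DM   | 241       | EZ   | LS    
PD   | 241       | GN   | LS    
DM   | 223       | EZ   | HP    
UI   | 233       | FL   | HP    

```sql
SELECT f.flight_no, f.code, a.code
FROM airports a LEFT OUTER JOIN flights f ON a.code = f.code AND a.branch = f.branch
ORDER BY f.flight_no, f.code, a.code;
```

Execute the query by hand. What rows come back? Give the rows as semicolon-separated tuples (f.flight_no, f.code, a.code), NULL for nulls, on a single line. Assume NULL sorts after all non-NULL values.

(NULL, NULL, FL); (NULL, NULL, OC); (NULL, NULL, RF); (NULL, NULL, RF); (NULL, NULL, RF); (NULL, NULL, NULL)

LEFT JOIN keeps every row from `airports`; unmatched rows get NULL for `flights`'s columns.
Matching on a.code = f.code AND a.branch = f.branch. A NULL in a compared column never satisfies the condition.
Matched pairs: 0; unmatched a rows kept: 6.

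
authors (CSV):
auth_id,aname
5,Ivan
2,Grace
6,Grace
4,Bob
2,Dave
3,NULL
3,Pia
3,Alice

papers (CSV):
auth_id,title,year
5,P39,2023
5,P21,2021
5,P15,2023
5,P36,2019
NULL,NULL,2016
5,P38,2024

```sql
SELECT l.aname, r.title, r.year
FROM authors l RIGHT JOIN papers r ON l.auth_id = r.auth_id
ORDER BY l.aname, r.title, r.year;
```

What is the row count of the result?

6

RIGHT JOIN keeps every row from `papers`; unmatched rows get NULL for `authors`'s columns.
Matching on l.auth_id = r.auth_id. A NULL in a compared column never satisfies the condition.
- l[0] auth_id=5 → 5 match(es) in r → 5 row(s).
- l[1] auth_id=2 → no match.
- l[2] auth_id=6 → no match.
- l[3] auth_id=4 → no match.
- l[4] auth_id=2 → no match.
- l[5] auth_id=3 → no match.
- l[6] auth_id=3 → no match.
- l[7] auth_id=3 → no match.
- 1 row(s) from r found no l partner → padded with NULL.
Total: 5 matched + 1 padded = 6 rows.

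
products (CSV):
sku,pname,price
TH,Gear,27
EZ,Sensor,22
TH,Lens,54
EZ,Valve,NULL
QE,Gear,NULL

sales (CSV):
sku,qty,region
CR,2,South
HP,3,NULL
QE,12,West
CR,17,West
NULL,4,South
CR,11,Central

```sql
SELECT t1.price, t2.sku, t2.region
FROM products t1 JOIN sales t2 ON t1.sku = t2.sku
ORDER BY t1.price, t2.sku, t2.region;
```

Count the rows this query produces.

INNER JOIN keeps only pairs where the ON condition holds.
Matching on t1.sku = t2.sku. A NULL in a compared column never satisfies the condition.
- sku=TH: no matching t2 row, dropped.
- sku=EZ: no matching t2 row, dropped.
- sku=TH: no matching t2 row, dropped.
- sku=EZ: no matching t2 row, dropped.
- sku=QE: 1 matching t2 row(s), so 1 row(s) emitted.
Total: 1 rows.

1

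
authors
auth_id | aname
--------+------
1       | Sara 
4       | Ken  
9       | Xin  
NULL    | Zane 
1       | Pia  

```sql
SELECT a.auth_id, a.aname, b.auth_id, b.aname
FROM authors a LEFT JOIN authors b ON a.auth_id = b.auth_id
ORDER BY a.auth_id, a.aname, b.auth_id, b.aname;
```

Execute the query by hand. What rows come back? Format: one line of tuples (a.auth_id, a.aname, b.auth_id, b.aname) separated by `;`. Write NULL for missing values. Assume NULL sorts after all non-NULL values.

(1, Pia, 1, Pia); (1, Pia, 1, Sara); (1, Sara, 1, Pia); (1, Sara, 1, Sara); (4, Ken, 4, Ken); (9, Xin, 9, Xin); (NULL, Zane, NULL, NULL)

LEFT JOIN keeps every row from `authors a`; unmatched rows get NULL for `authors b`'s columns.
Matching on a.auth_id = b.auth_id. A NULL in a compared column never satisfies the condition.
- a (auth_id=1) pairs with 2 row(s) of b.
- a (auth_id=4) pairs with 1 row(s) of b.
- a (auth_id=9) pairs with 1 row(s) of b.
- a (auth_id=NULL) has no partner → padded with NULL.
- a (auth_id=1) pairs with 2 row(s) of b.
After projecting and ordering:
a.auth_id | a.aname | b.auth_id | b.aname
1 | Pia | 1 | Pia
1 | Pia | 1 | Sara
1 | Sara | 1 | Pia
1 | Sara | 1 | Sara
4 | Ken | 4 | Ken
9 | Xin | 9 | Xin
NULL | Zane | NULL | NULL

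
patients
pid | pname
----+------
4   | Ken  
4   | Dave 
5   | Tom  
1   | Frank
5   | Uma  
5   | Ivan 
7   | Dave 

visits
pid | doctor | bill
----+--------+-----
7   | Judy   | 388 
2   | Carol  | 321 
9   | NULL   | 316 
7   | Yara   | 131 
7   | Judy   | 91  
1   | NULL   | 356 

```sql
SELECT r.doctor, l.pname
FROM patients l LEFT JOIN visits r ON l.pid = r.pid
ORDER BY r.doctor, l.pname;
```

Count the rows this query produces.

9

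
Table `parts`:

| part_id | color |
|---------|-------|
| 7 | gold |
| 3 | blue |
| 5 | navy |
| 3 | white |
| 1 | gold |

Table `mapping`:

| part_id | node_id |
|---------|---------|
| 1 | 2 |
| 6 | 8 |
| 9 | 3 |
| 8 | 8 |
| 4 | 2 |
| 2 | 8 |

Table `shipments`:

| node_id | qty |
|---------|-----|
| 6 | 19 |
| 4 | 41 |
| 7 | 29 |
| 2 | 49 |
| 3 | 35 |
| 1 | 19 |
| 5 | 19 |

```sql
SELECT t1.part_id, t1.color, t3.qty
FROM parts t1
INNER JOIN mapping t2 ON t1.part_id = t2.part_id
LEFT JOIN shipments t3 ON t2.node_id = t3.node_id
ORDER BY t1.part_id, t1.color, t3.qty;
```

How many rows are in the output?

Step 1 — t1 INNER JOIN t2 on part_id → 1 row(s).
Then LEFT JOIN `shipments t3` on node_id: each of those 1 rows is kept; rows whose t2.node_id has no match in t3 get NULL for t3's columns.
Result: 1 row(s).

1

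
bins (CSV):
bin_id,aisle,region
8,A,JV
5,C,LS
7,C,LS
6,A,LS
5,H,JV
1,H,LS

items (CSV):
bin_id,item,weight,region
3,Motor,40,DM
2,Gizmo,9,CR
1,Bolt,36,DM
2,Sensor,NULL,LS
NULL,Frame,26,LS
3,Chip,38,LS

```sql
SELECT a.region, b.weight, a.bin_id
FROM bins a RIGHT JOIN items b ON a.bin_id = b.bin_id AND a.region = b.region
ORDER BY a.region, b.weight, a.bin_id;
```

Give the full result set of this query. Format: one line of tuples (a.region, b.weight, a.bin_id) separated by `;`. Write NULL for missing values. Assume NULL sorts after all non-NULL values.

(NULL, 9, NULL); (NULL, 26, NULL); (NULL, 36, NULL); (NULL, 38, NULL); (NULL, 40, NULL); (NULL, NULL, NULL)

RIGHT JOIN keeps every row from `items`; unmatched rows get NULL for `bins`'s columns.
Matching on a.bin_id = b.bin_id AND a.region = b.region. A NULL in a compared column never satisfies the condition.
- a (bin_id=8, region=JV) has no partner in b.
- a (bin_id=5, region=LS) has no partner in b.
- a (bin_id=7, region=LS) has no partner in b.
- a (bin_id=6, region=LS) has no partner in b.
- a (bin_id=5, region=JV) has no partner in b.
- a (bin_id=1, region=LS) has no partner in b.
- 6 b row(s) had no a match → kept, a columns NULL.
After projecting and ordering:
a.region | b.weight | a.bin_id
NULL | 9 | NULL
NULL | 26 | NULL
NULL | 36 | NULL
NULL | 38 | NULL
NULL | 40 | NULL
NULL | NULL | NULL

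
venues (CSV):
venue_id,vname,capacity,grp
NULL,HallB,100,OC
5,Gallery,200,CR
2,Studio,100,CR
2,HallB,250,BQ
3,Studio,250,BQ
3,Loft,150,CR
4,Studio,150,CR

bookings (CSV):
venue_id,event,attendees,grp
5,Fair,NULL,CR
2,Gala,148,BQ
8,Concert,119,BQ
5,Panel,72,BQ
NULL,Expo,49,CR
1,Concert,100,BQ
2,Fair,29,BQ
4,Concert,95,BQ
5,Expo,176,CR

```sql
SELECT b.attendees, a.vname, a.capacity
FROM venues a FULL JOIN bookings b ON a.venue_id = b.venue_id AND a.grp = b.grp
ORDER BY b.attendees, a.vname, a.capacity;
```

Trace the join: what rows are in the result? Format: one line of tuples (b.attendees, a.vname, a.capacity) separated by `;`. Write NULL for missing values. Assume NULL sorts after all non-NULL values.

(29, HallB, 250); (49, NULL, NULL); (72, NULL, NULL); (95, NULL, NULL); (100, NULL, NULL); (119, NULL, NULL); (148, HallB, 250); (176, Gallery, 200); (NULL, Gallery, 200); (NULL, HallB, 100); (NULL, Loft, 150); (NULL, Studio, 100); (NULL, Studio, 150); (NULL, Studio, 250)

FULL OUTER JOIN keeps every row from both sides; unmatched rows get NULL for the other side's columns.
Matching on a.venue_id = b.venue_id AND a.grp = b.grp. A NULL in a compared column never satisfies the condition.
- a row (venue_id=NULL, grp=OC): no match → kept, b columns NULL.
- a row (venue_id=5, grp=CR): matches 2 b row(s) → 2 output row(s).
- a row (venue_id=2, grp=CR): no match → kept, b columns NULL.
- a row (venue_id=2, grp=BQ): matches 2 b row(s) → 2 output row(s).
- a row (venue_id=3, grp=BQ): no match → kept, b columns NULL.
- a row (venue_id=3, grp=CR): no match → kept, b columns NULL.
- a row (venue_id=4, grp=CR): no match → kept, b columns NULL.
- 5 row(s) from b found no a partner → padded with NULL.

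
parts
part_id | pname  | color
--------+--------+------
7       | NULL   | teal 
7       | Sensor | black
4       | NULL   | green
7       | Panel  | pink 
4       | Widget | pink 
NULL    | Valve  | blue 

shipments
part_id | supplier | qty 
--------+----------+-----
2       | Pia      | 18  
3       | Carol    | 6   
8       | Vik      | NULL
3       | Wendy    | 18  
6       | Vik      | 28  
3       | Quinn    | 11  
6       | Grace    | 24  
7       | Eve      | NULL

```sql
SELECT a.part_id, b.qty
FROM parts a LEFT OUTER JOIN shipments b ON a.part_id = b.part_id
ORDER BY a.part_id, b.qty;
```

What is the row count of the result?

6

LEFT JOIN keeps every row from `parts`; unmatched rows get NULL for `shipments`'s columns.
Matching on a.part_id = b.part_id. A NULL in a compared column never satisfies the condition.
Matched pairs: 3; unmatched a rows kept: 3.
Total: 3 matched + 3 padded = 6 rows.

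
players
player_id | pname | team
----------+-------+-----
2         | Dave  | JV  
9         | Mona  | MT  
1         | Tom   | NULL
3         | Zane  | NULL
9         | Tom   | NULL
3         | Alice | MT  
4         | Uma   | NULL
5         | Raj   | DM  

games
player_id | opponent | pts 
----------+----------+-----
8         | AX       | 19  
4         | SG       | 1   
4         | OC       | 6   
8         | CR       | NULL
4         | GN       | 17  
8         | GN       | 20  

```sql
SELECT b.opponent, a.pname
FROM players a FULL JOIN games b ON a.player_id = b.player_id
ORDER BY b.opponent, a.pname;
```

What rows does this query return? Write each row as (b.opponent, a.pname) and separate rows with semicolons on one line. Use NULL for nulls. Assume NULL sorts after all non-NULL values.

FULL OUTER JOIN keeps every row from both sides; unmatched rows get NULL for the other side's columns.
Matching on a.player_id = b.player_id.
Matched pairs: 3; unmatched a rows kept: 7; unmatched b rows kept: 3.

(AX, NULL); (CR, NULL); (GN, Uma); (GN, NULL); (OC, Uma); (SG, Uma); (NULL, Alice); (NULL, Dave); (NULL, Mona); (NULL, Raj); (NULL, Tom); (NULL, Tom); (NULL, Zane)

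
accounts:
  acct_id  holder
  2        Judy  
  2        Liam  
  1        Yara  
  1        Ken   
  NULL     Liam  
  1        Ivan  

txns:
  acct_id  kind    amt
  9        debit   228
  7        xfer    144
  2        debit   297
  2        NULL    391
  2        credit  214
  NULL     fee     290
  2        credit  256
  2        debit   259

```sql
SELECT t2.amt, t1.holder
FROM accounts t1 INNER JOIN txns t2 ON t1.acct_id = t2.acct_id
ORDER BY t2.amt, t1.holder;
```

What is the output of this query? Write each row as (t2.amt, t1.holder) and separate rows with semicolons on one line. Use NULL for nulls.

(214, Judy); (214, Liam); (256, Judy); (256, Liam); (259, Judy); (259, Liam); (297, Judy); (297, Liam); (391, Judy); (391, Liam)

INNER JOIN keeps only pairs where the ON condition holds.
Matching on t1.acct_id = t2.acct_id. A NULL in a compared column never satisfies the condition.
- t1 (acct_id=2) pairs with 5 row(s) of t2.
- t1 (acct_id=2) pairs with 5 row(s) of t2.
- t1 (acct_id=1) has no partner → excluded.
- t1 (acct_id=1) has no partner → excluded.
- t1 (acct_id=NULL) has no partner → excluded.
- t1 (acct_id=1) has no partner → excluded.
After projecting and ordering:
t2.amt | t1.holder
214 | Judy
214 | Liam
256 | Judy
256 | Liam
259 | Judy
259 | Liam
297 | Judy
297 | Liam
391 | Judy
391 | Liam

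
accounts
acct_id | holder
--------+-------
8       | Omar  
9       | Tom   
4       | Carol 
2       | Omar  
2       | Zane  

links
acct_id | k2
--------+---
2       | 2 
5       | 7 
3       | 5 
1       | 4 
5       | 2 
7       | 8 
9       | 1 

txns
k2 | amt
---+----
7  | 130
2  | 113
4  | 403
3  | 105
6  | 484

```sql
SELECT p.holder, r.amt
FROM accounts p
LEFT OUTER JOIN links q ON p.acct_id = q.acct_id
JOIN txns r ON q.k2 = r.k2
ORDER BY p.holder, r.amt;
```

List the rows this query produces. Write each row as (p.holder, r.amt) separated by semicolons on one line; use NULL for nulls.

(Omar, 113); (Zane, 113)

Step 1 — p LEFT JOIN q on acct_id → 5 row(s).
Then INNER JOIN `txns r` on k2: keep only rows whose q.k2 appears in r.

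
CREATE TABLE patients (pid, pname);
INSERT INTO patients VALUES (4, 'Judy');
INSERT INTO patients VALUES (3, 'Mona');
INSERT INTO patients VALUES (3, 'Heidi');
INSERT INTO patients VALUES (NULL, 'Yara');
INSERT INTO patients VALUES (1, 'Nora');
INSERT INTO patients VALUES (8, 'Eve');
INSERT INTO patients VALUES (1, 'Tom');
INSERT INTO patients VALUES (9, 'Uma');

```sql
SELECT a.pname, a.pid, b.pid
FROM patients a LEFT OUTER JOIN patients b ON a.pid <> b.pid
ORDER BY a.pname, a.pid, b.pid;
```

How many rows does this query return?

LEFT JOIN keeps every row from `patients a`; unmatched rows get NULL for `patients b`'s columns.
Matching on a.pid <> b.pid. A NULL in a compared column never satisfies the condition.
- pid=4: 6 matching b row(s), so 6 row(s) emitted.
- pid=3: 5 matching b row(s), so 5 row(s) emitted.
- pid=3: 5 matching b row(s), so 5 row(s) emitted.
- pid=NULL: no b row matches, row kept with b columns NULL.
- pid=1: 5 matching b row(s), so 5 row(s) emitted.
- pid=8: 6 matching b row(s), so 6 row(s) emitted.
- pid=1: 5 matching b row(s), so 5 row(s) emitted.
- pid=9: 6 matching b row(s), so 6 row(s) emitted.
Total: 38 matched + 1 padded = 39 rows.

39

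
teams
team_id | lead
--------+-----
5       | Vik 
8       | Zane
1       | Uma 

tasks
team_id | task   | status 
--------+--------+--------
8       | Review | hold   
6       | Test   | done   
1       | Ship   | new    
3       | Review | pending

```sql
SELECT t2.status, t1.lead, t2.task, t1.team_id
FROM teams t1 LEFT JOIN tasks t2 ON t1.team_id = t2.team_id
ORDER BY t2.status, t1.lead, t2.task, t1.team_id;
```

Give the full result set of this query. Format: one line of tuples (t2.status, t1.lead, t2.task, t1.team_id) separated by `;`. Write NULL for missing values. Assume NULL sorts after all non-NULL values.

(hold, Zane, Review, 8); (new, Uma, Ship, 1); (NULL, Vik, NULL, 5)

LEFT JOIN keeps every row from `teams`; unmatched rows get NULL for `tasks`'s columns.
Matching on t1.team_id = t2.team_id.
- team_id=5: no t2 row matches, row kept with t2 columns NULL.
- team_id=8: 1 matching t2 row(s), so 1 row(s) emitted.
- team_id=1: 1 matching t2 row(s), so 1 row(s) emitted.
After projecting and ordering:
t2.status | t1.lead | t2.task | t1.team_id
hold | Zane | Review | 8
new | Uma | Ship | 1
NULL | Vik | NULL | 5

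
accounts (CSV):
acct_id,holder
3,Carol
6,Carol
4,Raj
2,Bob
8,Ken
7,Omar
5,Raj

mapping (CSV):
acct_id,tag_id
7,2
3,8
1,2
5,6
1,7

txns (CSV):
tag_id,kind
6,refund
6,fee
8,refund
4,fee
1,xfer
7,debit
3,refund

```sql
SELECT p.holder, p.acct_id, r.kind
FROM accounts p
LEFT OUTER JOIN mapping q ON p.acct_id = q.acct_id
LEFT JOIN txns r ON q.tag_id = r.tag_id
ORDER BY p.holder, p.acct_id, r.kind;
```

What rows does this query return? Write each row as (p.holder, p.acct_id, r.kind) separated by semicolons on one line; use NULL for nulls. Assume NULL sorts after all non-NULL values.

Joins associate left-to-right: accounts LEFT JOIN mapping on acct_id gives 7 intermediate row(s).
Then LEFT JOIN `txns r` on tag_id: each of those 7 rows is kept; rows whose q.tag_id has no match in r get NULL for r's columns.

(Bob, 2, NULL); (Carol, 3, refund); (Carol, 6, NULL); (Ken, 8, NULL); (Omar, 7, NULL); (Raj, 4, NULL); (Raj, 5, fee); (Raj, 5, refund)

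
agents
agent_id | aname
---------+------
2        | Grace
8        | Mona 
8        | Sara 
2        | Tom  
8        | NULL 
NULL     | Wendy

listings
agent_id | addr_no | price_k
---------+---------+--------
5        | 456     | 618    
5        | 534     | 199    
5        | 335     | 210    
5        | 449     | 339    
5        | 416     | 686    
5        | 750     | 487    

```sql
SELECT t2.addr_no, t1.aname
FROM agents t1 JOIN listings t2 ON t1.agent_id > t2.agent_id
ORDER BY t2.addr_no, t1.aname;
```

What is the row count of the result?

INNER JOIN keeps only pairs where the ON condition holds.
Matching on t1.agent_id > t2.agent_id. A NULL in a compared column never satisfies the condition.
- t1[0] agent_id=2 → no match; dropped.
- t1[1] agent_id=8 → 6 match(es) in t2 → 6 row(s).
- t1[2] agent_id=8 → 6 match(es) in t2 → 6 row(s).
- t1[3] agent_id=2 → no match; dropped.
- t1[4] agent_id=8 → 6 match(es) in t2 → 6 row(s).
- t1[5] agent_id=NULL → no match; dropped.
Total: 18 rows.

18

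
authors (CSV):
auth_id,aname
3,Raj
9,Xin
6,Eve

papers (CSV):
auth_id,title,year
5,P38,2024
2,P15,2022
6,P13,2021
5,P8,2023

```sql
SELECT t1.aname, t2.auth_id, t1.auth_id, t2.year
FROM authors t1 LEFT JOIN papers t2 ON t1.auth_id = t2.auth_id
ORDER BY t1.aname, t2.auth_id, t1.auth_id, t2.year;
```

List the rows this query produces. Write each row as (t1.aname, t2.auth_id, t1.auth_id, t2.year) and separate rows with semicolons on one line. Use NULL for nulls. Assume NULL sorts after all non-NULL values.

LEFT JOIN keeps every row from `authors`; unmatched rows get NULL for `papers`'s columns.
Matching on t1.auth_id = t2.auth_id.
- t1[0] auth_id=3 → no match; kept with NULLs on the t2 side.
- t1[1] auth_id=9 → no match; kept with NULLs on the t2 side.
- t1[2] auth_id=6 → 1 match(es) in t2 → 1 row(s).
After projecting and ordering:
t1.aname | t2.auth_id | t1.auth_id | t2.year
Eve | 6 | 6 | 2021
Raj | NULL | 3 | NULL
Xin | NULL | 9 | NULL

(Eve, 6, 6, 2021); (Raj, NULL, 3, NULL); (Xin, NULL, 9, NULL)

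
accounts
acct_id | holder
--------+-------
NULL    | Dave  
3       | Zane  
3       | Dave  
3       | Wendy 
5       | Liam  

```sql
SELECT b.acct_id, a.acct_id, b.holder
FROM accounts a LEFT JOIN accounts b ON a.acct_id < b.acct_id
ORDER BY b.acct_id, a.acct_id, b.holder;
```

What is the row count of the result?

LEFT JOIN keeps every row from `accounts a`; unmatched rows get NULL for `accounts b`'s columns.
Matching on a.acct_id < b.acct_id. A NULL in a compared column never satisfies the condition.
- acct_id=NULL: no b row matches, row kept with b columns NULL.
- acct_id=3: 1 matching b row(s), so 1 row(s) emitted.
- acct_id=3: 1 matching b row(s), so 1 row(s) emitted.
- acct_id=3: 1 matching b row(s), so 1 row(s) emitted.
- acct_id=5: no b row matches, row kept with b columns NULL.
Total: 3 matched + 2 padded = 5 rows.

5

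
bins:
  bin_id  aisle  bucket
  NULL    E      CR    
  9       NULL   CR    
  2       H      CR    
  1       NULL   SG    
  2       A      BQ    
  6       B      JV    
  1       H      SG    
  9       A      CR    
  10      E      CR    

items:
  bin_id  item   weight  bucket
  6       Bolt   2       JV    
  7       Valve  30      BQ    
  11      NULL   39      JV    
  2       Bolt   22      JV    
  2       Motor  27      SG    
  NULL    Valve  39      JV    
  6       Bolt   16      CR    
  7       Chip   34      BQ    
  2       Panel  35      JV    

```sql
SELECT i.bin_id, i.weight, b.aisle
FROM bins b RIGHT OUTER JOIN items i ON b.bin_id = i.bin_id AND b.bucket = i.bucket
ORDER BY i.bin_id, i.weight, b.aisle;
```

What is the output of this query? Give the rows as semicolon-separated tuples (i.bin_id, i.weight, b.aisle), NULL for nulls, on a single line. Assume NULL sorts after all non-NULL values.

RIGHT JOIN keeps every row from `items`; unmatched rows get NULL for `bins`'s columns.
Matching on b.bin_id = i.bin_id AND b.bucket = i.bucket. A NULL in a compared column never satisfies the condition.
- b[0] bin_id=NULL, bucket=CR → no match.
- b[1] bin_id=9, bucket=CR → no match.
- b[2] bin_id=2, bucket=CR → no match.
- b[3] bin_id=1, bucket=SG → no match.
- b[4] bin_id=2, bucket=BQ → no match.
- b[5] bin_id=6, bucket=JV → 1 match(es) in i → 1 row(s).
- b[6] bin_id=1, bucket=SG → no match.
- b[7] bin_id=9, bucket=CR → no match.
- b[8] bin_id=10, bucket=CR → no match.
- 8 i row(s) had no b match → kept, b columns NULL.
After projecting and ordering:
i.bin_id | i.weight | b.aisle
2 | 22 | NULL
2 | 27 | NULL
2 | 35 | NULL
6 | 2 | B
6 | 16 | NULL
7 | 30 | NULL
7 | 34 | NULL
11 | 39 | NULL
NULL | 39 | NULL

(2, 22, NULL); (2, 27, NULL); (2, 35, NULL); (6, 2, B); (6, 16, NULL); (7, 30, NULL); (7, 34, NULL); (11, 39, NULL); (NULL, 39, NULL)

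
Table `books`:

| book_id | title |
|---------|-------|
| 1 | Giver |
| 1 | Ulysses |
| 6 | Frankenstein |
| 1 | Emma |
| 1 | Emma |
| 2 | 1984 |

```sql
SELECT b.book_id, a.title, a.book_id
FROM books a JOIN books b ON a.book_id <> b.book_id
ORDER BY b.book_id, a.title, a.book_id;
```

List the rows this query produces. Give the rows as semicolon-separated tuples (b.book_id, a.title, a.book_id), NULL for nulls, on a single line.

INNER JOIN keeps only pairs where the ON condition holds.
Matching on a.book_id <> b.book_id.
Matched pairs: 18.

(1, 1984, 2); (1, 1984, 2); (1, 1984, 2); (1, 1984, 2); (1, Frankenstein, 6); (1, Frankenstein, 6); (1, Frankenstein, 6); (1, Frankenstein, 6); (2, Emma, 1); (2, Emma, 1); (2, Frankenstein, 6); (2, Giver, 1); (2, Ulysses, 1); (6, 1984, 2); (6, Emma, 1); (6, Emma, 1); (6, Giver, 1); (6, Ulysses, 1)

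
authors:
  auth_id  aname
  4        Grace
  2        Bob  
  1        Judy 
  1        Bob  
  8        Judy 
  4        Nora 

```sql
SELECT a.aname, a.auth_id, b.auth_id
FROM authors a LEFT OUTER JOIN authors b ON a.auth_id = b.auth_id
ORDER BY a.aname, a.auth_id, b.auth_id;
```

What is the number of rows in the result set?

10

LEFT JOIN keeps every row from `authors a`; unmatched rows get NULL for `authors b`'s columns.
Matching on a.auth_id = b.auth_id.
Matched pairs: 10; unmatched a rows kept: 0.
Total: 10 rows.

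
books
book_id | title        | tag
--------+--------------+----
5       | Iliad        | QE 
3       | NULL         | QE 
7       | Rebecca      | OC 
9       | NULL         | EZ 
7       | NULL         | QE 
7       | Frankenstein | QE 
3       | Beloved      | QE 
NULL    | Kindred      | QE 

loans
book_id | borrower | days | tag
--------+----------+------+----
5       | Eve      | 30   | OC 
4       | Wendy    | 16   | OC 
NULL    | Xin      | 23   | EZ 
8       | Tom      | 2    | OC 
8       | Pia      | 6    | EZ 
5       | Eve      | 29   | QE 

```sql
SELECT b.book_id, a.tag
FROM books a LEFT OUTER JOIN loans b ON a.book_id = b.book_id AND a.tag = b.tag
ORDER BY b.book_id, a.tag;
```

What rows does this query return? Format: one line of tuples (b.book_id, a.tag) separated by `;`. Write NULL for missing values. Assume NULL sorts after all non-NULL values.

LEFT JOIN keeps every row from `books`; unmatched rows get NULL for `loans`'s columns.
Matching on a.book_id = b.book_id AND a.tag = b.tag. A NULL in a compared column never satisfies the condition.
Matched pairs: 1; unmatched a rows kept: 7.

(5, QE); (NULL, EZ); (NULL, OC); (NULL, QE); (NULL, QE); (NULL, QE); (NULL, QE); (NULL, QE)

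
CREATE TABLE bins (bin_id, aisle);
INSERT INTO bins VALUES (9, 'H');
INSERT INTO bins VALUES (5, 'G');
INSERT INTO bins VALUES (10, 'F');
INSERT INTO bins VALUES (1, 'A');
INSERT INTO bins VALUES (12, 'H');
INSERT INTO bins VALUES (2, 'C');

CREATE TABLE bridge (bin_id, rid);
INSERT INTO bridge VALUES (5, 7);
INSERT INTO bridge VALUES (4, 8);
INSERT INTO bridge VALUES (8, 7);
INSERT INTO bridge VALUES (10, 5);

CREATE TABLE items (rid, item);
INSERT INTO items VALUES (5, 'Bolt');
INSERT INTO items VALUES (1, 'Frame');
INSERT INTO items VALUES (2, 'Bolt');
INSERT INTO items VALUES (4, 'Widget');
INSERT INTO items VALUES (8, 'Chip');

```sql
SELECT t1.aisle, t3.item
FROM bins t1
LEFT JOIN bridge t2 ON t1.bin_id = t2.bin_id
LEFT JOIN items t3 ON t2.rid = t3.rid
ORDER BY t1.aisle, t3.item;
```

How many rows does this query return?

6

Joins associate left-to-right: bins LEFT JOIN bridge on bin_id gives 6 intermediate row(s).
Then LEFT JOIN `items t3` on rid: each of those 6 rows is kept; rows whose t2.rid has no match in t3 get NULL for t3's columns.
Result: 6 row(s).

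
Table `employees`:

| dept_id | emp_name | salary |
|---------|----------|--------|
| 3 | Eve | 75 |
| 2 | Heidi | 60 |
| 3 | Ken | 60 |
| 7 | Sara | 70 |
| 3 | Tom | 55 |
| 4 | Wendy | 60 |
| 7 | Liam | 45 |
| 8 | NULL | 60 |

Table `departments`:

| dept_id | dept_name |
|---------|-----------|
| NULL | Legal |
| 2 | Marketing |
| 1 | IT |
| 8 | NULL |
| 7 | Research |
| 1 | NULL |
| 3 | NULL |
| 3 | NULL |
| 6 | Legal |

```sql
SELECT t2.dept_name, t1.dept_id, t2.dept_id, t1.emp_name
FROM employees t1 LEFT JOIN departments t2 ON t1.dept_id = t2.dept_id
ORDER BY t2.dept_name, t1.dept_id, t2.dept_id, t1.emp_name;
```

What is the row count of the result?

LEFT JOIN keeps every row from `employees`; unmatched rows get NULL for `departments`'s columns.
Matching on t1.dept_id = t2.dept_id. A NULL in a compared column never satisfies the condition.
- t1 row (dept_id=3): matches 2 t2 row(s) → 2 output row(s).
- t1 row (dept_id=2): matches 1 t2 row(s) → 1 output row(s).
- t1 row (dept_id=3): matches 2 t2 row(s) → 2 output row(s).
- t1 row (dept_id=7): matches 1 t2 row(s) → 1 output row(s).
- t1 row (dept_id=3): matches 2 t2 row(s) → 2 output row(s).
- t1 row (dept_id=4): no match → kept, t2 columns NULL.
- t1 row (dept_id=7): matches 1 t2 row(s) → 1 output row(s).
- t1 row (dept_id=8): matches 1 t2 row(s) → 1 output row(s).
Total: 10 matched + 1 padded = 11 rows.

11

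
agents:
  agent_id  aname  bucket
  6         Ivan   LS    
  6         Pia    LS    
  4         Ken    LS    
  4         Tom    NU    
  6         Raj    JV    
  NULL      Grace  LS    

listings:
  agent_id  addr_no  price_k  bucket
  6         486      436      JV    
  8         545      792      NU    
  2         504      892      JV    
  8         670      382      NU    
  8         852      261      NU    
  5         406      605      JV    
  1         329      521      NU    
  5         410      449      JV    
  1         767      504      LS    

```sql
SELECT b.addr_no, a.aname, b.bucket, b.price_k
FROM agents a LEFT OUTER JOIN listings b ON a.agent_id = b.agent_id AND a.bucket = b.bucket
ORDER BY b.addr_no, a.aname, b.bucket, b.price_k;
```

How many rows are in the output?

6

LEFT JOIN keeps every row from `agents`; unmatched rows get NULL for `listings`'s columns.
Matching on a.agent_id = b.agent_id AND a.bucket = b.bucket. A NULL in a compared column never satisfies the condition.
- a row (agent_id=6, bucket=LS): no match → kept, b columns NULL.
- a row (agent_id=6, bucket=LS): no match → kept, b columns NULL.
- a row (agent_id=4, bucket=LS): no match → kept, b columns NULL.
- a row (agent_id=4, bucket=NU): no match → kept, b columns NULL.
- a row (agent_id=6, bucket=JV): matches 1 b row(s) → 1 output row(s).
- a row (agent_id=NULL, bucket=LS): no match → kept, b columns NULL.
Total: 1 matched + 5 padded = 6 rows.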